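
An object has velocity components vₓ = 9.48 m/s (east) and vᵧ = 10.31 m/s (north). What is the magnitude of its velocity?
|v| = √(vₓ² + vᵧ²) = √(9.48² + 10.31²) = √(196.167) = 14.01 m/s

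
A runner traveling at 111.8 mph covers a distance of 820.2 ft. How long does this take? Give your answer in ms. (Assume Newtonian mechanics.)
t = d/v (with unit conversion) = 5002.0 ms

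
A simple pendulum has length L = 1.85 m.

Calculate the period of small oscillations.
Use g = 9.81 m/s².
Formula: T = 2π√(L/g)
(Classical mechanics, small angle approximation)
T = 2π√(L/g) = 2π√(1.85/9.81) = 2.729 s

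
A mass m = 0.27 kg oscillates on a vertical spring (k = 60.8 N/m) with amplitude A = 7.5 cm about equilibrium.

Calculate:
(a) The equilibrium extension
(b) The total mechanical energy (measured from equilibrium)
x_eq = mg/k = 0.27×9.81/60.8 = 0.04356 m = 4.356 cm
E = ½kA² = ½×60.8×(0.075)² = 0.171 J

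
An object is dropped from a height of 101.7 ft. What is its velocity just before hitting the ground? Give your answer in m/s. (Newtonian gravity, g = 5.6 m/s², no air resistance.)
v = √(2gh) (with unit conversion) = 18.63 m/s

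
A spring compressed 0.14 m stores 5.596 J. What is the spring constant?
PE = ½kx² → k = 2PE/x² = 2×5.596/0.14² = 571.0 N/m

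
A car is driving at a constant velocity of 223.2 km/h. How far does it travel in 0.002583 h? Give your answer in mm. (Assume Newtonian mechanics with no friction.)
d = vt (with unit conversion) = 576500.0 mm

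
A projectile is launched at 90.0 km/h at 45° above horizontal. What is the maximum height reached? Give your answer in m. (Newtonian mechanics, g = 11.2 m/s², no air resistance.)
H = v₀²sin²(θ)/(2g) (with unit conversion) = 13.95 m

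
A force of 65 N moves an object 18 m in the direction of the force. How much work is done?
W = Fd = 65×18 = 1170.0 J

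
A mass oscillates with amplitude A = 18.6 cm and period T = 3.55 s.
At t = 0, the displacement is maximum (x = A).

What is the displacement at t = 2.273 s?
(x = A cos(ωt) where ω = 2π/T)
ω = 2π/T = 2π/3.55 = 1.77 rad/s
x = A cos(ωt) = 18.6×cos(1.77×2.273) = -11.83 cm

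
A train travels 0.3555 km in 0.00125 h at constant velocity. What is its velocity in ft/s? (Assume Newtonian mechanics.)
v = d/t (with unit conversion) = 259.2 ft/s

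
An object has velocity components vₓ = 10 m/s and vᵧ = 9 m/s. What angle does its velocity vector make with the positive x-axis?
θ = arctan(vᵧ/vₓ) = arctan(9/10) = 41.99°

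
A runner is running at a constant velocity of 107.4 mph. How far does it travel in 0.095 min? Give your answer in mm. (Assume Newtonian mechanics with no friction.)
d = vt (with unit conversion) = 273700.0 mm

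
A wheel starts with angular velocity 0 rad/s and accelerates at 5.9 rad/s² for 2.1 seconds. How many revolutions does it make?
θ = ω₀t + ½αt² = 0×2.1 + ½×5.9×2.1² = 13.01 rad
Revolutions = θ/(2π) = 13.01/(2π) = 2.07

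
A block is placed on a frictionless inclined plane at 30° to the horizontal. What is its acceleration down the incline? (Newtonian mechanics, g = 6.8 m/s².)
a = g sin(θ) = 6.8 × sin(30°) = 6.8 × 0.5 = 3.4 m/s²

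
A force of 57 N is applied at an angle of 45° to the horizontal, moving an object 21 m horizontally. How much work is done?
W = Fd cosθ = 57×21×cos(45°) = 846.41 J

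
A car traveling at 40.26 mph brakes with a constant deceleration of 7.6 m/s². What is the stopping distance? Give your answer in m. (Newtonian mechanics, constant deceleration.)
d = v₀² / (2a) (with unit conversion) = 21.31 m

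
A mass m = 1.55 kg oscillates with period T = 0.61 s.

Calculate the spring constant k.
T = 2π√(m/k) → k = m(2π/T)² = 1.55×(2π/0.61)² = 164.4 N/m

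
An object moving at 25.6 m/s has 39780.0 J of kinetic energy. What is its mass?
KE = ½mv² → m = 2KE/v² = 2×39780.0/25.6² = 121.4 kg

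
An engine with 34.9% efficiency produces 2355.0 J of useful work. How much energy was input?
W_in = W_out/η = 2355.0/0.349 = 6747.9 J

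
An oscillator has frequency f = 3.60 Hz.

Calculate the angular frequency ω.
ω = 2πf = 2π×3.6 = 22.62 rad/s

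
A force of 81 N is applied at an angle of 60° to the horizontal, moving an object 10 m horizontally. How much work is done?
W = Fd cosθ = 81×10×cos(60°) = 405.0 J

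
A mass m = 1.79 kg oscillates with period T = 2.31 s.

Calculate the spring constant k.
T = 2π√(m/k) → k = m(2π/T)² = 1.79×(2π/2.31)² = 13.24 N/m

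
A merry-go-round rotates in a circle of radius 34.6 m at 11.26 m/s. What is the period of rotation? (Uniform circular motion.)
T = 2πr/v = 2π×34.6/11.26 = 19.31 s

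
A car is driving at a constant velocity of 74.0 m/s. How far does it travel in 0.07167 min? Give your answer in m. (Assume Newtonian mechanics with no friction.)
d = vt (with unit conversion) = 318.2 m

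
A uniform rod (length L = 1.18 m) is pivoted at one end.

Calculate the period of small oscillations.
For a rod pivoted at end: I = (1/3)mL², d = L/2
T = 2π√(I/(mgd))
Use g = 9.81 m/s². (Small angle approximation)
I/m = (1/3)L² = 0.4641 m²; d = L/2 = 0.59 m
T = 2π√(I/(mgd)) = 2π√(0.4641/(9.81×0.59)) = 1.779 s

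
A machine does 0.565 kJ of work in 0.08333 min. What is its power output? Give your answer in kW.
P = W/t = 565 J / 5 s = 113 W = 0.113 kW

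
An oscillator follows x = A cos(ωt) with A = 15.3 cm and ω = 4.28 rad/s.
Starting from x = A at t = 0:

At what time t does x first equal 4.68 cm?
cos(ωt) = x/A = 4.68/15.3 = 0.3059
ωt = arccos(0.3059) = 1.26 rad
t = 1.26/4.28 = 0.2944 s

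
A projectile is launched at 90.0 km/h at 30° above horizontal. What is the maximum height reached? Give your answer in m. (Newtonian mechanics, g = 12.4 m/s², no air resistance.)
H = v₀²sin²(θ)/(2g) (with unit conversion) = 6.3 m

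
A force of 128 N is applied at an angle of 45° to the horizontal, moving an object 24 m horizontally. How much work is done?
W = Fd cosθ = 128×24×cos(45°) = 2172.2 J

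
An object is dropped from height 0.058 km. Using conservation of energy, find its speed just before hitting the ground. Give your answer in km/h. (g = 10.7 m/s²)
mgh = ½mv² → v = √(2gh) = √(2×10.7×58) = 35.23 m/s = 126.8 km/h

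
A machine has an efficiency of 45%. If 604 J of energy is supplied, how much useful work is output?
W_out = η × W_in = 0.45 × 604 = 271.8 J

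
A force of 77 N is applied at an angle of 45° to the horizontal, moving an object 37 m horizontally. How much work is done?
W = Fd cosθ = 77×37×cos(45°) = 2014.5 J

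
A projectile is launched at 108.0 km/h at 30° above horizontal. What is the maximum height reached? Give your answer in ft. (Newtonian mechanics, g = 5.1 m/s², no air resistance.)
H = v₀²sin²(θ)/(2g) (with unit conversion) = 72.37 ft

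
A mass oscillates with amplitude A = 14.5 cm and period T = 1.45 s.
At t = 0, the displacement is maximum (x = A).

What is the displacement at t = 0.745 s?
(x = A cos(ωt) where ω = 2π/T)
ω = 2π/T = 2π/1.45 = 4.333 rad/s
x = A cos(ωt) = 14.5×cos(4.333×0.745) = -14.45 cm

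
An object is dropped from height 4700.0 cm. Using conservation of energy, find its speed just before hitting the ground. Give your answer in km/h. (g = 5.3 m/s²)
mgh = ½mv² → v = √(2gh) = √(2×5.3×47) = 22.32 m/s = 80.35 km/h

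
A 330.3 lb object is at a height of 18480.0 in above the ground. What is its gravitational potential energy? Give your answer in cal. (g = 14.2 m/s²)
PE = mgh = 149.8 kg × 14.2 m/s² × 469.4 m = 9.986e+05 J = 238700.0 cal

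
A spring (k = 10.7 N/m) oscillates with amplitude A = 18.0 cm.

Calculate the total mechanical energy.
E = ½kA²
E = ½kA² = ½×10.7×(0.18)² = 0.1733 J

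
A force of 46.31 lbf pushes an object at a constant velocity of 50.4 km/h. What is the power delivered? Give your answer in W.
P = Fv = 206 N × 14 m/s = 2884 W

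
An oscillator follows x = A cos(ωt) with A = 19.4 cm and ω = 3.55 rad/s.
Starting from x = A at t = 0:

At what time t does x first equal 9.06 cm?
cos(ωt) = x/A = 9.06/19.4 = 0.467
ωt = arccos(0.467) = 1.085 rad
t = 1.085/3.55 = 0.3056 s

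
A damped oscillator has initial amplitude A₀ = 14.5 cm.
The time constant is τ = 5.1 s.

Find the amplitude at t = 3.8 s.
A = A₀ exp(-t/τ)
A = A₀ exp(−t/τ) = 14.5×exp(−3.8/5.1) = 6.883 cm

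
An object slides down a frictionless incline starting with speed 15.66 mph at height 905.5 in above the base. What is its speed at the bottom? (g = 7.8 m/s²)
½mv₀² + mgh = ½mv² → v = √(v₀² + 2gh) = √(7.001² + 2×7.8×23) = 20.19 m/s = 45.17 mph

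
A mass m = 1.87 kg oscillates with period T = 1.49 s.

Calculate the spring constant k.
T = 2π√(m/k) → k = m(2π/T)² = 1.87×(2π/1.49)² = 33.25 N/m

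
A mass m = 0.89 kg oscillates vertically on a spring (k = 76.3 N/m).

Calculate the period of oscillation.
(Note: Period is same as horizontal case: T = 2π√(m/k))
T = 2π√(m/k) = 2π√(0.89/76.3) = 0.6786 s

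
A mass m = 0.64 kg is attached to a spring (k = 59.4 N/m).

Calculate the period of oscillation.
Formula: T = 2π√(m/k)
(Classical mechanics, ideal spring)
T = 2π√(m/k) = 2π√(0.64/59.4) = 0.6522 s; f = 1/T = 1.533 Hz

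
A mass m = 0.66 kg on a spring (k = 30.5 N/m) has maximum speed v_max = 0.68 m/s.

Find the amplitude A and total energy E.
½mv²_max = ½kA² → A = v_max√(m/k) = 0.68×√(0.66/30.5) = 0.1 m = 10 cm
E = ½mv²_max = ½×0.66×0.68² = 0.1526 J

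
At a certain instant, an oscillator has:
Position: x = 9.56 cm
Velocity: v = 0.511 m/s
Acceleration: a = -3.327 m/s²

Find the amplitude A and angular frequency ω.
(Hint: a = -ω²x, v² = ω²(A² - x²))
a = −ω²x → ω = √(|a|/x) = √(3.327/0.0956) = 5.899 rad/s
v² = ω²(A² − x²) → A = √(x² + v²/ω²) = √(0.0956² + 0.511²/5.899²) = 0.129 m = 12.9 cm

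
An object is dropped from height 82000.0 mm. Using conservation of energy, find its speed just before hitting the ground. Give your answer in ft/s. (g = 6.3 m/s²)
mgh = ½mv² → v = √(2gh) = √(2×6.3×82) = 32.14 m/s = 105.5 ft/s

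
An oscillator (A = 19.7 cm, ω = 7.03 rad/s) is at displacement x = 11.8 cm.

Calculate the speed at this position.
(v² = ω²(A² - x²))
v = ω√(A² − x²) = 7.03×√(0.197² − 0.118²) = 1.109 m/s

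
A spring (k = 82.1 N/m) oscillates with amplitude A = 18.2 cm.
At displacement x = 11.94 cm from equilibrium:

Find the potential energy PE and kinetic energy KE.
E_total = ½kA² = ½×82.1×(0.182)² = 1.36 J
PE = ½kx² = ½×82.1×(0.1194)² = 0.5852 J
KE = E_total − PE = 0.7745 J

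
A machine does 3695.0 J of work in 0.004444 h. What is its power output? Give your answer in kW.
P = W/t = 3695 J / 16 s = 231 W = 0.231 kW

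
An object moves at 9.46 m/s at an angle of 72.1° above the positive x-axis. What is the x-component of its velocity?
vₓ = v cos(θ) = 9.46 × cos(72.1°) = 2.91 m/s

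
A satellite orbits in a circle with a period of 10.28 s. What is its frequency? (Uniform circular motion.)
f = 1/T = 1/10.28 = 0.0973 Hz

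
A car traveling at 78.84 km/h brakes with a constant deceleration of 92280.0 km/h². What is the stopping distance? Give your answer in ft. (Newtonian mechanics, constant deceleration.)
d = v₀² / (2a) (with unit conversion) = 110.5 ft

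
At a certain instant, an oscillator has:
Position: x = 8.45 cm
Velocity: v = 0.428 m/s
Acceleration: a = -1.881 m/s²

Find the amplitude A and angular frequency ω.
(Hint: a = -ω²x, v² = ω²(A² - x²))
a = −ω²x → ω = √(|a|/x) = √(1.881/0.0845) = 4.718 rad/s
v² = ω²(A² − x²) → A = √(x² + v²/ω²) = √(0.0845² + 0.428²/4.718²) = 0.124 m = 12.4 cm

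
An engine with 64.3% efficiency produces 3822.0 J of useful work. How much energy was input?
W_in = W_out/η = 3822.0/0.643 = 5944.0 J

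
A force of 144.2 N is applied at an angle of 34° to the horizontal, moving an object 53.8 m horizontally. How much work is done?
W = Fd cosθ = 144.2×53.8×cos(34°) = 6431.6 J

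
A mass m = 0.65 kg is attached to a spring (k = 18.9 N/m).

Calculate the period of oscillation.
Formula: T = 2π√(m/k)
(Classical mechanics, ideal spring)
T = 2π√(m/k) = 2π√(0.65/18.9) = 1.165 s; f = 1/T = 0.8582 Hz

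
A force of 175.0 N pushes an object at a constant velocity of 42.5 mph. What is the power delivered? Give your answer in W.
P = Fv = 175 N × 19 m/s = 3325 W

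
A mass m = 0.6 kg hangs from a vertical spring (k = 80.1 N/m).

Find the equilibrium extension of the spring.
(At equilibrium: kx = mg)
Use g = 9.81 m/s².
x_eq = mg/k = 0.6×9.81/80.1 = 0.07348 m = 7.348 cm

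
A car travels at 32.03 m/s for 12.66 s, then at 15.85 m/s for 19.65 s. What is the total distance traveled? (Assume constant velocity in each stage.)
d₁ = v₁t₁ = 32.03 × 12.66 = 405.5 m
d₂ = v₂t₂ = 15.85 × 19.65 = 311.452 m
d_total = 405.5 + 311.452 = 716.95 m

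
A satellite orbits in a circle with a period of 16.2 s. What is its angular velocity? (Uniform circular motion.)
ω = 2π/T = 2π/16.2 = 0.3879 rad/s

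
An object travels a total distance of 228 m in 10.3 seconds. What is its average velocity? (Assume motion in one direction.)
v_avg = Δd / Δt = 228 / 10.3 = 22.14 m/s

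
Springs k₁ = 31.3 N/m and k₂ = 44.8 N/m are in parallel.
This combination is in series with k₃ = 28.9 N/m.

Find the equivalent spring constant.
k₁₂ = k₁ + k₂ = 76.1 N/m (parallel)
1/k_eq = 1/k₁₂ + 1/k₃ → k_eq = 20.95 N/m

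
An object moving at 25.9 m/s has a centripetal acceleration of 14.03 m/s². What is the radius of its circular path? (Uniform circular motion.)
r = v²/a_c = 25.9²/14.03 = 47.81 m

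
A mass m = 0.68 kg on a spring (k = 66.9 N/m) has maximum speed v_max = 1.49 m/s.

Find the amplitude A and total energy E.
½mv²_max = ½kA² → A = v_max√(m/k) = 1.49×√(0.68/66.9) = 0.1502 m = 15.02 cm
E = ½mv²_max = ½×0.68×1.49² = 0.7548 J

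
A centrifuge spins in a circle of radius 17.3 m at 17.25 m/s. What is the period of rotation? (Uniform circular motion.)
T = 2πr/v = 2π×17.3/17.25 = 6.3 s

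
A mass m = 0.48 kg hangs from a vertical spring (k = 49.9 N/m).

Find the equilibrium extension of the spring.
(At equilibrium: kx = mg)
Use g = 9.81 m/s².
x_eq = mg/k = 0.48×9.81/49.9 = 0.09436 m = 9.436 cm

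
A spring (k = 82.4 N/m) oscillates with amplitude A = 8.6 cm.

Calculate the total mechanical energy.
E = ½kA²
E = ½kA² = ½×82.4×(0.086)² = 0.3047 J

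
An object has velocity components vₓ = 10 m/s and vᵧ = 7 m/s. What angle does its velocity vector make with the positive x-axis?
θ = arctan(vᵧ/vₓ) = arctan(7/10) = 34.99°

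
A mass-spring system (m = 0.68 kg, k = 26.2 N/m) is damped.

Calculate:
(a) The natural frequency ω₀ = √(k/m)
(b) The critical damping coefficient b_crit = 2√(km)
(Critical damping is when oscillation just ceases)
ω₀ = √(k/m) = √(26.2/0.68) = 6.207 rad/s
b_crit = 2√(km) = 2√(26.2×0.68) = 8.442 kg/s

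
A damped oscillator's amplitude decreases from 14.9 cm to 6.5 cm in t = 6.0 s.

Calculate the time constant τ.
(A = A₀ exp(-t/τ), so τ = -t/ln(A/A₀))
A/A₀ = 6.5/14.9 = 0.4362; ln(A/A₀) = -0.8296
τ = −t/ln(A/A₀) = −6.0/-0.8296 = 7.233 s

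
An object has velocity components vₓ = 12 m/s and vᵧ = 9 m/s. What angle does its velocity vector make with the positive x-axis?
θ = arctan(vᵧ/vₓ) = arctan(9/12) = 36.87°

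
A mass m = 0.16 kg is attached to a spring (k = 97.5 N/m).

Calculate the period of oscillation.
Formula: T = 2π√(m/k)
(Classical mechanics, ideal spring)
T = 2π√(m/k) = 2π√(0.16/97.5) = 0.2545 s; f = 1/T = 3.929 Hz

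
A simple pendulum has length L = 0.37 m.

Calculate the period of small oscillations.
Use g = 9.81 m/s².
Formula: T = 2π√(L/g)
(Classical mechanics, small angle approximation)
T = 2π√(L/g) = 2π√(0.37/9.81) = 1.22 s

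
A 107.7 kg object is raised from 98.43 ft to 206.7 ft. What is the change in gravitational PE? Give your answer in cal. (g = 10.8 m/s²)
ΔPE = mg(h₂ − h₁) = 107.7 kg × 10.8 m/s² × (63 − 30) m = 3.839e+04 J = 9174.0 cal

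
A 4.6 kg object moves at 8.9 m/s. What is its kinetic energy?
KE = ½mv² = ½×4.6×8.9² = 182.183 J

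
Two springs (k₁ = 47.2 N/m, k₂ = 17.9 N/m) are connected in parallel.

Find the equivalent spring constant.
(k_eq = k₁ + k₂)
k_eq = k₁ + k₂ = 47.2 + 17.9 = 65.1 N/m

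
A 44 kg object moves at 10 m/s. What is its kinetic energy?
KE = ½mv² = ½×44×10² = 2200.0 J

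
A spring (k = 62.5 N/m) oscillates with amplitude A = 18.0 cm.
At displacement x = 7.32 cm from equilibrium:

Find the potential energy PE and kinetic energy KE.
E_total = ½kA² = ½×62.5×(0.18)² = 1.012 J
PE = ½kx² = ½×62.5×(0.0732)² = 0.1674 J
KE = E_total − PE = 0.8451 J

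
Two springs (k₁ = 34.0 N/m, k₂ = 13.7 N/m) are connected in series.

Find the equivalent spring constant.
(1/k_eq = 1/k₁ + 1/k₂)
1/k_eq = 1/34.0 + 1/13.7 = 0.1024; k_eq = 9.765 N/m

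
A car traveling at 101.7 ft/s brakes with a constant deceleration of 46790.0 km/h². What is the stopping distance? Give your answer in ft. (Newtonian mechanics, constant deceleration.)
d = v₀² / (2a) (with unit conversion) = 436.6 ft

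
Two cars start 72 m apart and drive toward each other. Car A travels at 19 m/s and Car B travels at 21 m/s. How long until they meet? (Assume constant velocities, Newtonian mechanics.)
Combined speed: v_combined = 19 + 21 = 40 m/s
Time to meet: t = d/40 = 72/40 = 1.8 s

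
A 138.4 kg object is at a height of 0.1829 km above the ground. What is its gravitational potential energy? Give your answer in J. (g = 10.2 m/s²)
PE = mgh = 138.4 kg × 10.2 m/s² × 182.9 m = 2.582e+05 J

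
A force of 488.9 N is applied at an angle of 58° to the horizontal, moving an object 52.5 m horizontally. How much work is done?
W = Fd cosθ = 488.9×52.5×cos(58°) = 13602.0 J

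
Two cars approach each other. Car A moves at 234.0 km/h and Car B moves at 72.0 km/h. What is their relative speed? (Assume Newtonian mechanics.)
v_rel = v_A + v_B = 234.0 + 72.0 = 306.0 km/h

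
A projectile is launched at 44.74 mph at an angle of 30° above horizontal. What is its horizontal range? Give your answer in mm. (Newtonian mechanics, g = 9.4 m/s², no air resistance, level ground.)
R = v₀² sin(2θ) / g (with unit conversion) = 36850.0 mm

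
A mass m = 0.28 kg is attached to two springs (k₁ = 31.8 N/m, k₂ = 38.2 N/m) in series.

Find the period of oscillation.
k_eq = k₁k₂/(k₁+k₂) = 17.35 N/m
T = 2π√(m/k_eq) = 2π√(0.28/17.35) = 0.7981 s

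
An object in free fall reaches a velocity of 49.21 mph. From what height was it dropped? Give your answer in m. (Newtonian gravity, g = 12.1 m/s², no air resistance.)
h = v²/(2g) (with unit conversion) = 20.0 m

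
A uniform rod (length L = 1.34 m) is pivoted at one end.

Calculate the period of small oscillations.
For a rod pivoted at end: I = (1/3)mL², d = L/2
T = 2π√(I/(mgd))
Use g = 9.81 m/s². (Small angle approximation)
I/m = (1/3)L² = 0.5985 m²; d = L/2 = 0.67 m
T = 2π√(I/(mgd)) = 2π√(0.5985/(9.81×0.67)) = 1.896 s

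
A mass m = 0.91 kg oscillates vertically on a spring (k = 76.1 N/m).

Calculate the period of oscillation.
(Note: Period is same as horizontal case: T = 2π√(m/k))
T = 2π√(m/k) = 2π√(0.91/76.1) = 0.6871 s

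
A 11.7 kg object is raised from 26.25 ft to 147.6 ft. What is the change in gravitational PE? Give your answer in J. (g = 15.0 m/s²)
ΔPE = mg(h₂ − h₁) = 11.7 kg × 15.0 m/s² × (44.99 − 8.001) m = 6491 J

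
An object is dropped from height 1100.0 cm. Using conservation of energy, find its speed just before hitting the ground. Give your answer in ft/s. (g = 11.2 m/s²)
mgh = ½mv² → v = √(2gh) = √(2×11.2×11) = 15.7 m/s = 51.5 ft/s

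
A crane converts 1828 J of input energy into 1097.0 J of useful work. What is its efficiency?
η = W_out/W_in = 1097.0/1828 = 0.6001 = 60.01%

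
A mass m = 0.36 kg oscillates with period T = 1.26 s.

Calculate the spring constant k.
T = 2π√(m/k) → k = m(2π/T)² = 0.36×(2π/1.26)² = 8.952 N/m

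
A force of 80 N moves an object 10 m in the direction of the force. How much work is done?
W = Fd = 80×10 = 800.0 J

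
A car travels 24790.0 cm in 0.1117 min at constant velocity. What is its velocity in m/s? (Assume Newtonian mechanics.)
v = d/t (with unit conversion) = 36.99 m/s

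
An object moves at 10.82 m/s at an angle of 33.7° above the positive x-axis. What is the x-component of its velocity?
vₓ = v cos(θ) = 10.82 × cos(33.7°) = 9.0 m/s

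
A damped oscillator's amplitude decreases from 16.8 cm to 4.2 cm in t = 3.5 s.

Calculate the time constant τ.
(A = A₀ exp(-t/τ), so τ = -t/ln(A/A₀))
A/A₀ = 4.2/16.8 = 0.25; ln(A/A₀) = -1.386
τ = −t/ln(A/A₀) = −3.5/-1.386 = 2.525 s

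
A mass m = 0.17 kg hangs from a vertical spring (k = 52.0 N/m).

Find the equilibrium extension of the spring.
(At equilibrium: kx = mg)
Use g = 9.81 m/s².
x_eq = mg/k = 0.17×9.81/52.0 = 0.03207 m = 3.207 cm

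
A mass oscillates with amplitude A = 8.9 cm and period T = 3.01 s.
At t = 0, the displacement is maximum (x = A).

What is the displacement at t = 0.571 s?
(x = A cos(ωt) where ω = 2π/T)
ω = 2π/T = 2π/3.01 = 2.087 rad/s
x = A cos(ωt) = 8.9×cos(2.087×0.571) = 3.292 cm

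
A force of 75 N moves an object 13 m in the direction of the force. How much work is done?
W = Fd = 75×13 = 975.0 J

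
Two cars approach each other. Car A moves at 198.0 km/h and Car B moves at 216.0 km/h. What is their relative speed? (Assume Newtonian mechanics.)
v_rel = v_A + v_B = 198.0 + 216.0 = 414.0 km/h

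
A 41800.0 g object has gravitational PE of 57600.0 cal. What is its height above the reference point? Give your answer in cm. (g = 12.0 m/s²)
PE = mgh → h = PE/(mg) = 2.41e+05 J / (41.8 kg × 12.0 m/s²) = 480.5 m = 48050.0 cm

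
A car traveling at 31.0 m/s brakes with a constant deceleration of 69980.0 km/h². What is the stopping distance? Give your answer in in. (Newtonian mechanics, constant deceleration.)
d = v₀² / (2a) (with unit conversion) = 3503.0 in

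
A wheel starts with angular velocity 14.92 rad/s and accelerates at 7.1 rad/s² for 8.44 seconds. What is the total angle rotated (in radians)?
θ = ω₀t + ½αt² = 14.92×8.44 + ½×7.1×8.44² = 378.8 rad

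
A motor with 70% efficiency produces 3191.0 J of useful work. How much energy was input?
W_in = W_out/η = 3191.0/0.7 = 4558.6 J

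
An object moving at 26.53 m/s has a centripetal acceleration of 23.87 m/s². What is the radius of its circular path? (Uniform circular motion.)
r = v²/a_c = 26.53²/23.87 = 29.49 m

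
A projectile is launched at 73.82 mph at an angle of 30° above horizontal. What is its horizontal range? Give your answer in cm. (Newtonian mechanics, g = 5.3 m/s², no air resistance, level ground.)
R = v₀² sin(2θ) / g (with unit conversion) = 17790.0 cm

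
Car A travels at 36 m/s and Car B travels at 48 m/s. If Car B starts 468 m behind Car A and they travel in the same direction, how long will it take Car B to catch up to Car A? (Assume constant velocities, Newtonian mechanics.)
Relative speed: v_rel = 48 - 36 = 12 m/s
Time to catch: t = d₀/v_rel = 468/12 = 39.0 s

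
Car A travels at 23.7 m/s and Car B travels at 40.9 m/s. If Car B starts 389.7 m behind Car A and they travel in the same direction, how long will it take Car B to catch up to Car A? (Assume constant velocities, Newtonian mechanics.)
Relative speed: v_rel = 40.9 - 23.7 = 17.2 m/s
Time to catch: t = d₀/v_rel = 389.7/17.2 = 22.66 s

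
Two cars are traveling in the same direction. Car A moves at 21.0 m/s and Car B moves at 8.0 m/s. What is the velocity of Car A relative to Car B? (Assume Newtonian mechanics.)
v_rel = v_A - v_B = 21.0 - 8.0 = 13.0 m/s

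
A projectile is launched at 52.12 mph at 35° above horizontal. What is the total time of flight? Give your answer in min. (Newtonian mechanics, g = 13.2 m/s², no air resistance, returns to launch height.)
T = 2v₀sin(θ)/g (with unit conversion) = 0.03375 min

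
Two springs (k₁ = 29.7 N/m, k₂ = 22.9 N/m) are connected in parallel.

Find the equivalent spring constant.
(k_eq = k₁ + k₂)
k_eq = k₁ + k₂ = 29.7 + 22.9 = 52.6 N/m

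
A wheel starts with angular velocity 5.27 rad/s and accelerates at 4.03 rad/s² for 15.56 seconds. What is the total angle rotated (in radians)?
θ = ω₀t + ½αt² = 5.27×15.56 + ½×4.03×15.56² = 569.86 rad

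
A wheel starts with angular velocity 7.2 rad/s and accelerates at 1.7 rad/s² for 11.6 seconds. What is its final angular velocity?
ω = ω₀ + αt = 7.2 + 1.7 × 11.6 = 26.92 rad/s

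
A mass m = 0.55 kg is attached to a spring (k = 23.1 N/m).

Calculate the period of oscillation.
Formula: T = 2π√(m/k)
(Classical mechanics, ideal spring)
T = 2π√(m/k) = 2π√(0.55/23.1) = 0.9695 s; f = 1/T = 1.031 Hz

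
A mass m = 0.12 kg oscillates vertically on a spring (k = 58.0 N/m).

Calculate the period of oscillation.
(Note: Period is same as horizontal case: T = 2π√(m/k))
T = 2π√(m/k) = 2π√(0.12/58.0) = 0.2858 s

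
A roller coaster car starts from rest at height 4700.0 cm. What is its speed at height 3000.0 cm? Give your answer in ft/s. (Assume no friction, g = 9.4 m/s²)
mgh₁ = ½mv₂² + mgh₂ → v₂ = √(2g(h₁−h₂)) = √(2×9.4×(47−30)) = 17.88 m/s = 58.65 ft/s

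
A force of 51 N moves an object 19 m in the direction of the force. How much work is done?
W = Fd = 51×19 = 969.0 J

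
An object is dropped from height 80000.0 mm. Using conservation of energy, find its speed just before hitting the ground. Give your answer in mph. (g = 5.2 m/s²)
mgh = ½mv² → v = √(2gh) = √(2×5.2×80) = 28.84 m/s = 64.52 mph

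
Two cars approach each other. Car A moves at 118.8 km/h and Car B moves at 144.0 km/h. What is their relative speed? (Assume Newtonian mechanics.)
v_rel = v_A + v_B = 118.8 + 144.0 = 262.8 km/h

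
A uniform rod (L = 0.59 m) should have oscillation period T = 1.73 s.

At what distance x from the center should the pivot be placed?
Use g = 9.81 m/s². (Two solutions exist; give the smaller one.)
T = 2π√((L²/12 + x²)/(gx)). Let c = T²g/(4π²) = 0.7437.
x² − cx + L²/12 = 0 → x = (c − √(c² − L²/3))/2 = 0.0413 m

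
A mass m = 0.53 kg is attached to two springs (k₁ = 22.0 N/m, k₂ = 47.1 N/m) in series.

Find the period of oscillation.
k_eq = k₁k₂/(k₁+k₂) = 15 N/m
T = 2π√(m/k_eq) = 2π√(0.53/15) = 1.181 s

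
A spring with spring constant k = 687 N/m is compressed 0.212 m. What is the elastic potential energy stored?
PE = ½kx² = ½×687×0.212² = 15.44 J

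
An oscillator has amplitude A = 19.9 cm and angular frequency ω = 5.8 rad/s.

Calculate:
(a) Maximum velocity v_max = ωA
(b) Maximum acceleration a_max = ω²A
v_max = ωA = 5.8×0.199 = 1.154 m/s
a_max = ω²A = 5.8²×0.199 = 6.694 m/s²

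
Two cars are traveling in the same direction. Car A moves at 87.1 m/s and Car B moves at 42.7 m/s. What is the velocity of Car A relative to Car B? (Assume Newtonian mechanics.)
v_rel = v_A - v_B = 87.1 - 42.7 = 44.4 m/s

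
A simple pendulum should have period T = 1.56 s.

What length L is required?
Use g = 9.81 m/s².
T = 2π√(L/g) → L = g(T/2π)² = 9.81×(1.56/2π)² = 0.6047 m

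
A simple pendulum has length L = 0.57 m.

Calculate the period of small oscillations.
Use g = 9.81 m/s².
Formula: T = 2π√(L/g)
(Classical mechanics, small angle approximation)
T = 2π√(L/g) = 2π√(0.57/9.81) = 1.515 s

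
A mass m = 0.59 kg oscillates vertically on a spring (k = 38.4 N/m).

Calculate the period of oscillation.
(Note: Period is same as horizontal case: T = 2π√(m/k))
T = 2π√(m/k) = 2π√(0.59/38.4) = 0.7788 s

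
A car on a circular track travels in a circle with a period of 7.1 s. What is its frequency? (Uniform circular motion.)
f = 1/T = 1/7.1 = 0.1408 Hz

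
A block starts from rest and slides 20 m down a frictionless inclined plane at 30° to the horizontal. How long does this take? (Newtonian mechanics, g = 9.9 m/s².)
a = g sin(θ) = 9.9 × sin(30°) = 4.95 m/s²
t = √(2d/a) = √(2 × 20 / 4.95) = 2.84 s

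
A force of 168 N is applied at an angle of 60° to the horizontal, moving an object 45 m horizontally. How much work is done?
W = Fd cosθ = 168×45×cos(60°) = 3780.0 J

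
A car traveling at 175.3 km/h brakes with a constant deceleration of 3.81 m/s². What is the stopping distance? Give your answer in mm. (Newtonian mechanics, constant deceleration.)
d = v₀² / (2a) (with unit conversion) = 311200.0 mm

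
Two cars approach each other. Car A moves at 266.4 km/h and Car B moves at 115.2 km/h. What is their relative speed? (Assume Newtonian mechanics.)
v_rel = v_A + v_B = 266.4 + 115.2 = 381.6 km/h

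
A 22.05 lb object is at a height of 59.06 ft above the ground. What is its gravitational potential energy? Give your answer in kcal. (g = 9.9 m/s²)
PE = mgh = 10 kg × 9.9 m/s² × 18 m = 1782 J = 0.426 kcal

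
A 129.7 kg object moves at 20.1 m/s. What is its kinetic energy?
KE = ½mv² = ½×129.7×20.1² = 26200.05 J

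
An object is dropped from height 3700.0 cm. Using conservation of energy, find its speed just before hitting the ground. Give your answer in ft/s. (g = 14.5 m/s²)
mgh = ½mv² → v = √(2gh) = √(2×14.5×37) = 32.76 m/s = 107.5 ft/s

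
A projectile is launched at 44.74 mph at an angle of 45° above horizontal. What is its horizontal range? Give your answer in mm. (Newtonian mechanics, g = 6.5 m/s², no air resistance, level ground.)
R = v₀² sin(2θ) / g (with unit conversion) = 61540.0 mm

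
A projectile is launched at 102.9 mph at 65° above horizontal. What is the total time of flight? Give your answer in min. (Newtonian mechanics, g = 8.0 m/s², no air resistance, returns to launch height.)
T = 2v₀sin(θ)/g (with unit conversion) = 0.1737 min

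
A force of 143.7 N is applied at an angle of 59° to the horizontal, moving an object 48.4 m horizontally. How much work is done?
W = Fd cosθ = 143.7×48.4×cos(59°) = 3582.1 J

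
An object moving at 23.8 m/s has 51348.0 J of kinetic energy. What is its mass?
KE = ½mv² → m = 2KE/v² = 2×51348.0/23.8² = 181.3 kg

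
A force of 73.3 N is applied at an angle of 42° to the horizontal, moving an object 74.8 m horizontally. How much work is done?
W = Fd cosθ = 73.3×74.8×cos(42°) = 4074.5 J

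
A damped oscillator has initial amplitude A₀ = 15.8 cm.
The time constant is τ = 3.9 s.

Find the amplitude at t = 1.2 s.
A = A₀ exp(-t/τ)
A = A₀ exp(−t/τ) = 15.8×exp(−1.2/3.9) = 11.62 cm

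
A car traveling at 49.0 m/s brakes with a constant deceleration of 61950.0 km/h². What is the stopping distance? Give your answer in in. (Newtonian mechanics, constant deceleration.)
d = v₀² / (2a) (with unit conversion) = 9888.0 in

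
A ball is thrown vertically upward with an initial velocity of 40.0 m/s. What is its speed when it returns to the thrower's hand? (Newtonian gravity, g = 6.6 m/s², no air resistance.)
By conservation of energy, the ball returns at the same speed = 40.0 m/s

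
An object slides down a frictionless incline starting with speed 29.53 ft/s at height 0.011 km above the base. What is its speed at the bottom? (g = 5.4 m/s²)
½mv₀² + mgh = ½mv² → v = √(v₀² + 2gh) = √(9.001² + 2×5.4×11) = 14.14 m/s = 46.38 ft/s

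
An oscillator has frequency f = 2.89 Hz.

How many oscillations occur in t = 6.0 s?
n = f×t = 2.89×6.0 = 17.34 oscillations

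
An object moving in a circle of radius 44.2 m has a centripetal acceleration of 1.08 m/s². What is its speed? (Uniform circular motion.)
v = √(a_c × r) = √(1.08 × 44.2) = 6.91 m/s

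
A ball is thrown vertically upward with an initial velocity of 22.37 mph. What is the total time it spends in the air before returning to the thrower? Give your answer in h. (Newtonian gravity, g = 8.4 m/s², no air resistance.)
t_total = 2v₀/g (with unit conversion) = 0.0006614 h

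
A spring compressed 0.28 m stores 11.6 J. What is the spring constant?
PE = ½kx² → k = 2PE/x² = 2×11.6/0.28² = 295.9 N/m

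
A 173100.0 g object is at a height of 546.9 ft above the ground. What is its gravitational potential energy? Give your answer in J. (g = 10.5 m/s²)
PE = mgh = 173.1 kg × 10.5 m/s² × 166.7 m = 3.03e+05 J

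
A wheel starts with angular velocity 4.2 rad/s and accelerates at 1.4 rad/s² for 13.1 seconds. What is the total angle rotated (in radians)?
θ = ω₀t + ½αt² = 4.2×13.1 + ½×1.4×13.1² = 175.15 rad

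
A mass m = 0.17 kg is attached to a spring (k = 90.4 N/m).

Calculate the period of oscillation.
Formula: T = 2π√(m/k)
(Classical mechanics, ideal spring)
T = 2π√(m/k) = 2π√(0.17/90.4) = 0.2725 s; f = 1/T = 3.67 Hz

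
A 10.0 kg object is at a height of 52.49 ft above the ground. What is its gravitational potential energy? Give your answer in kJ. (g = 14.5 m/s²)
PE = mgh = 10 kg × 14.5 m/s² × 16 m = 2320 J = 2.32 kJ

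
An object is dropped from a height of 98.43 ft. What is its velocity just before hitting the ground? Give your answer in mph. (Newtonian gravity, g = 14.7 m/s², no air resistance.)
v = √(2gh) (with unit conversion) = 66.44 mph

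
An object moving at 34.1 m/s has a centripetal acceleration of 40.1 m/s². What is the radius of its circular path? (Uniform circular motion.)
r = v²/a_c = 34.1²/40.1 = 29.0 m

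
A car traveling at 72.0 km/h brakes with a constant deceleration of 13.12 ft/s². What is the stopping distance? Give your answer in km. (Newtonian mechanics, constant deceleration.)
d = v₀² / (2a) (with unit conversion) = 0.05001 km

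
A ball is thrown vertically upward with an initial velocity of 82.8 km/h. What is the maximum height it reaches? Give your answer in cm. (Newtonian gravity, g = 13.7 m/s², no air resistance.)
h_max = v₀²/(2g) (with unit conversion) = 1931.0 cm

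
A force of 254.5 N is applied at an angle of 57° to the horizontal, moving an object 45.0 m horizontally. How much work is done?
W = Fd cosθ = 254.5×45.0×cos(57°) = 6237.5 J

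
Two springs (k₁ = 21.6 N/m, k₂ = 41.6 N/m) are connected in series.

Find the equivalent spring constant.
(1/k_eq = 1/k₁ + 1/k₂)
1/k_eq = 1/21.6 + 1/41.6 = 0.070335; k_eq = 14.22 N/m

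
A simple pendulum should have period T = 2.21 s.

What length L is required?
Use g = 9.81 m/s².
T = 2π√(L/g) → L = g(T/2π)² = 9.81×(2.21/2π)² = 1.214 m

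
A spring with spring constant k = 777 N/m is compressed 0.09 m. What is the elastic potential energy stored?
PE = ½kx² = ½×777×0.09² = 3.147 J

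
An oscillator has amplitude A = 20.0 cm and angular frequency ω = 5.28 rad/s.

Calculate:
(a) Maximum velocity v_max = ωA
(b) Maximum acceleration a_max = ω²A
v_max = ωA = 5.28×0.2 = 1.056 m/s
a_max = ω²A = 5.28²×0.2 = 5.576 m/s²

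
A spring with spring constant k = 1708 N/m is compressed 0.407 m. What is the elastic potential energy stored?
PE = ½kx² = ½×1708×0.407² = 141.5 J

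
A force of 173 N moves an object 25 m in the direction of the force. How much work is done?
W = Fd = 173×25 = 4325.0 J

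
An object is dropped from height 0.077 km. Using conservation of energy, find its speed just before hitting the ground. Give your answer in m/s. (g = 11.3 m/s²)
mgh = ½mv² → v = √(2gh) = √(2×11.3×77) = 41.72 m/s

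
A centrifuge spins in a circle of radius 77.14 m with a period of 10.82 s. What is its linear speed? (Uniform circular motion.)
v = 2πr/T = 2π×77.14/10.82 = 44.8 m/s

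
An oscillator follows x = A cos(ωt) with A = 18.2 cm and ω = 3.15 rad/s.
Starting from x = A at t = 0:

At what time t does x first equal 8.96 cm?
cos(ωt) = x/A = 8.96/18.2 = 0.4923
ωt = arccos(0.4923) = 1.056 rad
t = 1.056/3.15 = 0.3353 s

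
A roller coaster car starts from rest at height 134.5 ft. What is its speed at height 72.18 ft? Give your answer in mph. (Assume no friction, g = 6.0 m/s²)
mgh₁ = ½mv₂² + mgh₂ → v₂ = √(2g(h₁−h₂)) = √(2×6.0×(41−22)) = 15.1 m/s = 33.77 mph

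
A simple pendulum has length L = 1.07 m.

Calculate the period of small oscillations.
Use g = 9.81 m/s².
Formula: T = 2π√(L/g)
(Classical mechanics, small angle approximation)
T = 2π√(L/g) = 2π√(1.07/9.81) = 2.075 s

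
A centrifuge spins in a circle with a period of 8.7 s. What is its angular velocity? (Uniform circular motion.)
ω = 2π/T = 2π/8.7 = 0.7222 rad/s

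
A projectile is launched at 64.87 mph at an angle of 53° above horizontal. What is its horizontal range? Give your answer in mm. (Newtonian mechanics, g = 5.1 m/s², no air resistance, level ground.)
R = v₀² sin(2θ) / g (with unit conversion) = 158500.0 mm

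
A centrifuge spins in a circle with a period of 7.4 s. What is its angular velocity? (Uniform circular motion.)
ω = 2π/T = 2π/7.4 = 0.8491 rad/s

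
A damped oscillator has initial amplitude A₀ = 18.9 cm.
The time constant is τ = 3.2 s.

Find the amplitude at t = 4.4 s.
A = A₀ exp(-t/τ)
A = A₀ exp(−t/τ) = 18.9×exp(−4.4/3.2) = 4.779 cm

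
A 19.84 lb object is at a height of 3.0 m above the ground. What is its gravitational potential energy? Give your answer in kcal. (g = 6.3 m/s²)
PE = mgh = 8.999 kg × 6.3 m/s² × 3 m = 170.1 J = 0.04065 kcal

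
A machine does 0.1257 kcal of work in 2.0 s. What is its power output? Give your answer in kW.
P = W/t = 525.9 J / 2 s = 263 W = 0.263 kW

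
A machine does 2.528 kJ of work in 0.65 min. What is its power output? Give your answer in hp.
P = W/t = 2528 J / 39 s = 64.82 W = 0.08693 hp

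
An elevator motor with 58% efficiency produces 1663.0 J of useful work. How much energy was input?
W_in = W_out/η = 1663.0/0.58 = 2867.2 J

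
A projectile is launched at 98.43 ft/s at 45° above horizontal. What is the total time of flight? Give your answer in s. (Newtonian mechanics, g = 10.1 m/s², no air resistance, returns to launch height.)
T = 2v₀sin(θ)/g (with unit conversion) = 4.201 s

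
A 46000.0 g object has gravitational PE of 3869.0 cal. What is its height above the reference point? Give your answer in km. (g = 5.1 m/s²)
PE = mgh → h = PE/(mg) = 1.619e+04 J / (46 kg × 5.1 m/s²) = 69 m = 0.069 km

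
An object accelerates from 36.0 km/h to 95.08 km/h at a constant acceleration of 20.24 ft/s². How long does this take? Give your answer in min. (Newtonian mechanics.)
t = (v - v₀)/a (with unit conversion) = 0.04434 min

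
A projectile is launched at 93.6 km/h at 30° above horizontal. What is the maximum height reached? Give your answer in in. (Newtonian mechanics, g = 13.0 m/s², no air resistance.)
H = v₀²sin²(θ)/(2g) (with unit conversion) = 255.9 in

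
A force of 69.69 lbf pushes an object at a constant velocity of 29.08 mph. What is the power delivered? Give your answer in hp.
P = Fv = 310 N × 13 m/s = 4030 W = 5.404 hp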